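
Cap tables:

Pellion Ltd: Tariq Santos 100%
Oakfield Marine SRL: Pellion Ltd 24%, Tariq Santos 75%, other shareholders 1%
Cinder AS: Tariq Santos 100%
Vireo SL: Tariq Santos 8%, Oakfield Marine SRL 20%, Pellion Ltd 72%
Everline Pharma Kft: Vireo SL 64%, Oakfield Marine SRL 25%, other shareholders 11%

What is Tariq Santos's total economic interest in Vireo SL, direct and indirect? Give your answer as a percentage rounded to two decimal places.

99.80%

Tariq reaches Vireo along 4 paths.
Direct stake: 8% = 8%.
Via Pellion → Oakfield: 100% × 24% × 20% = 4.8%.
Via Oakfield: 75% × 20% = 15%.
Via Pellion: 100% × 72% = 72%.
Total: 8% + 4.8% + 15% + 72% = 99.8%.
Rounded: 99.80%.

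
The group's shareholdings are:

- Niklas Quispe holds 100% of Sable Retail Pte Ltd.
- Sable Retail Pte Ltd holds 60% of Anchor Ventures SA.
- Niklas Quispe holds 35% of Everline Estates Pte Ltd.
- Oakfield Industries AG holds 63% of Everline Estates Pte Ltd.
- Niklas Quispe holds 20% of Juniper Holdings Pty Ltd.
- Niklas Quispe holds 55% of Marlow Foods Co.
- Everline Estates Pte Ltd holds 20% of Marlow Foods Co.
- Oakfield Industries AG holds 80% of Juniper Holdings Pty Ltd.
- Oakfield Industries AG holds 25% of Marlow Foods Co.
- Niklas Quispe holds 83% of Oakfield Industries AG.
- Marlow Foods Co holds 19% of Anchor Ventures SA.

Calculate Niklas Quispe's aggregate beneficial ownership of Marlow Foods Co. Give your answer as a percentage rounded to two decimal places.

93.21%

Niklas reaches Marlow along 4 paths.
Direct stake: 55% = 55%.
Via Oakfield: 83% × 25% = 20.75%.
Via Everline: 35% × 20% = 7%.
Via Oakfield → Everline: 83% × 63% × 20% = 10.458%.
Total: 55% + 20.75% + 7% + 10.458% = 93.208%.
Rounded: 93.21%.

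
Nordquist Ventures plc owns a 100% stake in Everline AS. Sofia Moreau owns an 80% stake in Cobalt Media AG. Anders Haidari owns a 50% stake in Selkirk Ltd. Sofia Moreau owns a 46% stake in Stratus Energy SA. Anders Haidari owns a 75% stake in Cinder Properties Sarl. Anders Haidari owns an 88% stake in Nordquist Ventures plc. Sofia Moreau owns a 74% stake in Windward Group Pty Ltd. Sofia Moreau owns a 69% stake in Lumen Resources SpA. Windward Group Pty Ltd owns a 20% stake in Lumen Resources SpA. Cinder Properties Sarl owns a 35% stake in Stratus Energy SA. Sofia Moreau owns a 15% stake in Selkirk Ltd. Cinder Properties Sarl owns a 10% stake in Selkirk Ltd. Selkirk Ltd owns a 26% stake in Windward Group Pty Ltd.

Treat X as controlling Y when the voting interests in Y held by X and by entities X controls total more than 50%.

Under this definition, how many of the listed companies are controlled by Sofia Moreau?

Sofia holds 80% of Cobalt, so Sofia controls Cobalt.
Sofia holds 74% of Windward, so Sofia controls Windward.
Windward and Sofia together hold 20% + 69% = 89% of Lumen, so Sofia controls Lumen.
No other company's threshold is met.
Sofia controls 3 companies.

3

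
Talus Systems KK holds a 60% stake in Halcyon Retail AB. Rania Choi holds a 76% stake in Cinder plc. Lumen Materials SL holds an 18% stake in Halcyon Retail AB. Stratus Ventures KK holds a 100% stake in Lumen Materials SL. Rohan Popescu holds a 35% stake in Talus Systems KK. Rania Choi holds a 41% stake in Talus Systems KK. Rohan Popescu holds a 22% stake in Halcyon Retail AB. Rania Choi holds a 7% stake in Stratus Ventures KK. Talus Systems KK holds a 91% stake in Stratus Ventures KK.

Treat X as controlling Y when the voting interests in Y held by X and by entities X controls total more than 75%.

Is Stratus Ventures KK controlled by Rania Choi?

Rania holds 76% of Cinder, so Rania controls Cinder.
In Stratus, Rania's side holds only 7%, not > 75%.
So Rania does not control Stratus.

No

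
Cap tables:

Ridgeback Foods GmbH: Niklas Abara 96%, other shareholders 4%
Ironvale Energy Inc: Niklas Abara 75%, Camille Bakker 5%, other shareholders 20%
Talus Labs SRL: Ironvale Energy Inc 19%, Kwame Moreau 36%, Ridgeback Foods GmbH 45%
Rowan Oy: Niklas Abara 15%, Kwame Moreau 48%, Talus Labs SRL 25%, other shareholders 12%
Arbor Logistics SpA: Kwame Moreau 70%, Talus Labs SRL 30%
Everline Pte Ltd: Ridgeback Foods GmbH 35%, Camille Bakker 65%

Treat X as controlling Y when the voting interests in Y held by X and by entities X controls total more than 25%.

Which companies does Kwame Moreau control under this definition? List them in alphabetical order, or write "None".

Arbor Logistics SpA, Rowan Oy, Talus Labs SRL

Kwame holds 36% of Talus, so Kwame controls Talus.
Kwame and Talus together hold 48% + 25% = 73% of Rowan, so Kwame controls Rowan.
Kwame and Talus together hold 70% + 30% = 100% of Arbor, so Kwame controls Arbor.
No other company's threshold is met.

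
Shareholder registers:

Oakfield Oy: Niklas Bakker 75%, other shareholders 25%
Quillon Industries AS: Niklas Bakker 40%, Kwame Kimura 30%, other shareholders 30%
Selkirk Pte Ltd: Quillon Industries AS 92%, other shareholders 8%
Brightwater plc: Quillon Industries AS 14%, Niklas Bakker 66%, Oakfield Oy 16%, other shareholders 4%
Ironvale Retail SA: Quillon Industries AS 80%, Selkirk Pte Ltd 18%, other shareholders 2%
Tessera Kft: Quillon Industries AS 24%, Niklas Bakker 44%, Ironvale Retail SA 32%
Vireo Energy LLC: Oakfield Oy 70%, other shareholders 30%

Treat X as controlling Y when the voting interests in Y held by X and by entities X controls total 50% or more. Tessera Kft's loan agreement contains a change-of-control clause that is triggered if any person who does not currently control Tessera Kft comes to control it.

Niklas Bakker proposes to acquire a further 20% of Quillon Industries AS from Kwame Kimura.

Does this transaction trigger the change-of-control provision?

Yes

The purchase adds only to Niklas's holdings (Kwame's stake shrinks), so Niklas is the only person who could newly come to control Tessera.
Niklas holds 75% of Oakfield, so Niklas controls Oakfield.
Niklas and Oakfield together hold 66% + 16% = 82% of Brightwater, so Niklas controls Brightwater.
Oakfield holds 70% of Vireo, so Niklas controls Vireo.
In Tessera, Niklas's side holds only 44%, not ≥ 50%.
So before the transaction, Niklas does not control Tessera.
After the purchase, Niklas's direct stake in Quillon rises to 40% + 20% = 60%, and Kwame's stake falls to 10%.
Niklas holds 60% of Quillon, so Niklas controls Quillon.
Quillon holds 92% of Selkirk, so Niklas controls Selkirk.
Quillon and Selkirk together hold 80% + 18% = 98% of Ironvale, so Niklas controls Ironvale.
Quillon and Niklas and Ironvale together hold 24% + 44% + 32% = 100% of Tessera, so Niklas controls Tessera.
Niklas did not control Tessera before and does after, so the clause is triggered.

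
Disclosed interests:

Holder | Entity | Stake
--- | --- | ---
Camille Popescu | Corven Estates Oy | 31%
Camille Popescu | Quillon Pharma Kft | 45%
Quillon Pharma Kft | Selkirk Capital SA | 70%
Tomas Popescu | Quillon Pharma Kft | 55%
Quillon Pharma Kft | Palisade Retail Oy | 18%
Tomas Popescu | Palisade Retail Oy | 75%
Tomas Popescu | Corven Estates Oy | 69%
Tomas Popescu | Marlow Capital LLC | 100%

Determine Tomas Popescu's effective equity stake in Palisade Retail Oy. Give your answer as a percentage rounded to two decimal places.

84.90%

Tomas reaches Palisade along 2 paths.
Via Quillon: 55% × 18% = 9.9%.
Direct stake: 75% = 75%.
Total: 9.9% + 75% = 84.9%.
Rounded: 84.90%.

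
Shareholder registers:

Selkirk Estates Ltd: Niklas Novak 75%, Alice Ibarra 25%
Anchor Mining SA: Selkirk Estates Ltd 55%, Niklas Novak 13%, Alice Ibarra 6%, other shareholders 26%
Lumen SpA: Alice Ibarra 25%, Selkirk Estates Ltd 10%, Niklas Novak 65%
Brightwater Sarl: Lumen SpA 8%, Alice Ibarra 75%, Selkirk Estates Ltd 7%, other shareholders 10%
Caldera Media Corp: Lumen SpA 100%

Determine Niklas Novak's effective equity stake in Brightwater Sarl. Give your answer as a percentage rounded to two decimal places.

11.05%

Niklas reaches Brightwater along 3 paths.
Via Selkirk → Lumen: 75% × 10% × 8% = 0.6%.
Via Lumen: 65% × 8% = 5.2%.
Via Selkirk: 75% × 7% = 5.25%.
Total: 0.6% + 5.2% + 5.25% = 11.05%.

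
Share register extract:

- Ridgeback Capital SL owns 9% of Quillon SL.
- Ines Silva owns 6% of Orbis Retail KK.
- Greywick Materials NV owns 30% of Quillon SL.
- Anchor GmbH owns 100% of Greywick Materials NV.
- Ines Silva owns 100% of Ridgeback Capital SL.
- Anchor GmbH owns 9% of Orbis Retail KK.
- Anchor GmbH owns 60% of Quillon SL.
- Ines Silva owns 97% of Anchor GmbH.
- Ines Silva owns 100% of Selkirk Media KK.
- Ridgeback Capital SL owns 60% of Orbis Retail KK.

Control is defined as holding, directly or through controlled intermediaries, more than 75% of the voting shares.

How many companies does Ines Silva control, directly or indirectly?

Ines holds 100% of Ridgeback, so Ines controls Ridgeback.
Ines holds 97% of Anchor, so Ines controls Anchor.
Ines holds 100% of Selkirk, so Ines controls Selkirk.
Anchor holds 100% of Greywick, so Ines controls Greywick.
Anchor and Ridgeback and Greywick together hold 60% + 9% + 30% = 99% of Quillon, so Ines controls Quillon.
No other company's threshold is met.
Ines controls 5 companies.

5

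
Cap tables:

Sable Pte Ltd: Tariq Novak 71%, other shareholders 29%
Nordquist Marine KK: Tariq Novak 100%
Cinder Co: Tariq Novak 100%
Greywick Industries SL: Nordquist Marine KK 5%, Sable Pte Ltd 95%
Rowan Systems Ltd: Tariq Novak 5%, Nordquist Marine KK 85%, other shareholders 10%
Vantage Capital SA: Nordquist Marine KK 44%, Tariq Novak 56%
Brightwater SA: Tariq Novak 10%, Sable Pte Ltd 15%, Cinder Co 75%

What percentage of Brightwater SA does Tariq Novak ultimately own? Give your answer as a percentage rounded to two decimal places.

Tariq reaches Brightwater along 3 paths.
Direct stake: 10% = 10%.
Via Sable: 71% × 15% = 10.65%.
Via Cinder: 100% × 75% = 75%.
Total: 10% + 10.65% + 75% = 95.65%.

95.65%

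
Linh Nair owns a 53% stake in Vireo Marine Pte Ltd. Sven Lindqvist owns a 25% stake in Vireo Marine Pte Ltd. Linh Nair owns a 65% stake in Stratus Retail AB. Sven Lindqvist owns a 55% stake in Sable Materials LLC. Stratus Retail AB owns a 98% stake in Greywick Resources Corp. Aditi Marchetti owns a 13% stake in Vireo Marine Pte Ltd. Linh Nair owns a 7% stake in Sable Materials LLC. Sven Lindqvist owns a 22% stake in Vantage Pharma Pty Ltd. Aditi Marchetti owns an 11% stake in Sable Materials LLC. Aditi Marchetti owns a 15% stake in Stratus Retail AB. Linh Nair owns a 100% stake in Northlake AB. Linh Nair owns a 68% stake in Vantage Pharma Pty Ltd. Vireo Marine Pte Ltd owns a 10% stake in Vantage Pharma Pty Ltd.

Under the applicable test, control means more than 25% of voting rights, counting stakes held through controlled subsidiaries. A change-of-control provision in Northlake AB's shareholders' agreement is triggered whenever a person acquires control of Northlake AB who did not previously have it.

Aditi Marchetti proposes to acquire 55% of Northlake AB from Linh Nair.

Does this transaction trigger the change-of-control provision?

Yes

The purchase adds only to Aditi's holdings (Linh's stake shrinks), so Aditi is the only person who could newly come to control Northlake.
Aditi's largest direct stake is 15% in Stratus, which does not meet the threshold, so Aditi controls no company.
Neither Aditi nor any entity Aditi controls holds any voting interest in Northlake.
So before the transaction, Aditi does not control Northlake.
After the purchase, Aditi holds 55% of Northlake directly, and Linh's stake falls to 45%.
Aditi holds 55% of Northlake, so Aditi controls Northlake.
Aditi did not control Northlake before and does after, so the clause is triggered.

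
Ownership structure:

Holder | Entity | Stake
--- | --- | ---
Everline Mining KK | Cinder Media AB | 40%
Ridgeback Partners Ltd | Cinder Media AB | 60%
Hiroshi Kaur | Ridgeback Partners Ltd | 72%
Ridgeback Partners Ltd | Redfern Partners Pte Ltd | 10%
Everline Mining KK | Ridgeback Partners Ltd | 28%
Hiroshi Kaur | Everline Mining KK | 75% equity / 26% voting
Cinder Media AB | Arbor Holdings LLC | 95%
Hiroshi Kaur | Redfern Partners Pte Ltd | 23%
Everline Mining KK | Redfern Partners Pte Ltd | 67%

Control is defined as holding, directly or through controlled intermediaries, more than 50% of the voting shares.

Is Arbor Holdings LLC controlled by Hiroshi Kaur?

Yes

Hiroshi holds 72% of Ridgeback, so Hiroshi controls Ridgeback.
Ridgeback holds 60% of Cinder, so Hiroshi controls Cinder.
Cinder holds 95% of Arbor, so Hiroshi controls Arbor.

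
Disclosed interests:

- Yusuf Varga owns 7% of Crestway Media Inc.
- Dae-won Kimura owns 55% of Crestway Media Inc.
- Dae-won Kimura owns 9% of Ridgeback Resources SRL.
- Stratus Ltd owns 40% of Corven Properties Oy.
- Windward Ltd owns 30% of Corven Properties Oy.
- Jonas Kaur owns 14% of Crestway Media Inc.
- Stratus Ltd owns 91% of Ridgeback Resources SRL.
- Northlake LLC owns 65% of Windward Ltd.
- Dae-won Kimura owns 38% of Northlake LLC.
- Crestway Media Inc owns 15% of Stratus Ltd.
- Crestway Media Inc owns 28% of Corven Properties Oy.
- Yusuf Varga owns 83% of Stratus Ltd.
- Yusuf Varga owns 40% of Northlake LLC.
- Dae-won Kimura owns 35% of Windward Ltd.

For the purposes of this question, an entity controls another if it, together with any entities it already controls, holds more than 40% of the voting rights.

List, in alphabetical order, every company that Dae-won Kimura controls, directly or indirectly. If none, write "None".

Dae-won holds 55% of Crestway, so Dae-won controls Crestway.
No other company's threshold is met.

Crestway Media Inc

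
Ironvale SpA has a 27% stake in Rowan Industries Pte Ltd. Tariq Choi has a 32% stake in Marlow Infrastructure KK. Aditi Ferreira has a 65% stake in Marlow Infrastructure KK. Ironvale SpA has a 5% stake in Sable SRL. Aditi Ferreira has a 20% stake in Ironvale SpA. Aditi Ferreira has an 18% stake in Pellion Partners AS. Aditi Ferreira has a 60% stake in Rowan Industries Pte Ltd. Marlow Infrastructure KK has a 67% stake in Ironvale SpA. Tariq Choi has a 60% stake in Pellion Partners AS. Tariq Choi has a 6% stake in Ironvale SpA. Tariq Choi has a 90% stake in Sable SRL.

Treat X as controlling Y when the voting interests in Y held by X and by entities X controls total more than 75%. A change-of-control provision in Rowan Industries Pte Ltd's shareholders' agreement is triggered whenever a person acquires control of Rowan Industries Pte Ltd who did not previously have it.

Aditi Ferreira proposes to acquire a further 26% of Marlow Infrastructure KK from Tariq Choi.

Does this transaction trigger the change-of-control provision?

Yes

The purchase adds only to Aditi's holdings (Tariq's stake shrinks), so Aditi is the only person who could newly come to control Rowan.
Aditi's largest direct stake is 65% in Marlow, which does not meet the threshold, so Aditi controls no company.
In Rowan, Aditi's side holds only 60%, not > 75%.
So before the transaction, Aditi does not control Rowan.
After the purchase, Aditi's direct stake in Marlow rises to 65% + 26% = 91%, and Tariq's stake falls to 6%.
Aditi holds 91% of Marlow, so Aditi controls Marlow.
Marlow and Aditi together hold 67% + 20% = 87% of Ironvale, so Aditi controls Ironvale.
Aditi and Ironvale together hold 60% + 27% = 87% of Rowan, so Aditi controls Rowan.
Aditi did not control Rowan before and does after, so the clause is triggered.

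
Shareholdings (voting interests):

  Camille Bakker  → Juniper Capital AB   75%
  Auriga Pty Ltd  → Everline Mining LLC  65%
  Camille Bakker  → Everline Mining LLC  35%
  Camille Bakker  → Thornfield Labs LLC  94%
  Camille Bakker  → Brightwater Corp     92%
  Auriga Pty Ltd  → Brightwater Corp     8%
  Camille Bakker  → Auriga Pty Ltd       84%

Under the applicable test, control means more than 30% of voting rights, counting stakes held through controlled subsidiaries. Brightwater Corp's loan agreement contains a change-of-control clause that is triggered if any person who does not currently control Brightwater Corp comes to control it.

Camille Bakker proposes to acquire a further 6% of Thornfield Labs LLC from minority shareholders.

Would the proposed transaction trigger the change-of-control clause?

No

The purchase changes only Camille's holdings, so Camille is the only person who could newly come to control Brightwater.
Camille holds 84% of Auriga, so Camille controls Auriga.
Camille and Auriga together hold 92% + 8% = 100% of Brightwater, so Camille controls Brightwater.
So Camille already controls Brightwater before the transaction.
After the purchase, Camille's direct stake in Thornfield rises to 94% + 6% = 100%.
Camille controlled Brightwater already, so this is not a new person acquiring control; every other person's position is unchanged or reduced.
No new person acquires control, so the clause is not triggered.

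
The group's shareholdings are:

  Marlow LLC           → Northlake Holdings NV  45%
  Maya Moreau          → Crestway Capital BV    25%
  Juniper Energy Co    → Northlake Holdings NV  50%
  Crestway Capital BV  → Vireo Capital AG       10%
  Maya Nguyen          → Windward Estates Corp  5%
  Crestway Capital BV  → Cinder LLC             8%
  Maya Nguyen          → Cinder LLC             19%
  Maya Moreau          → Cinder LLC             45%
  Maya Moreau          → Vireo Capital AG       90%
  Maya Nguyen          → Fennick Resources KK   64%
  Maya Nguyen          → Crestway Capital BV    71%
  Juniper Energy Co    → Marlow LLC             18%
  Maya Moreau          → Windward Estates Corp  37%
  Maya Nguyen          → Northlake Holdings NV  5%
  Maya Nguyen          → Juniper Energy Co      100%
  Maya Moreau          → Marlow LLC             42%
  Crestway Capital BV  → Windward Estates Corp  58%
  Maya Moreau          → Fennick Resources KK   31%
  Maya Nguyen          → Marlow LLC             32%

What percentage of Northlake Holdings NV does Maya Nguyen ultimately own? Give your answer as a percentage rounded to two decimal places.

77.50%

Maya Nguyen reaches Northlake along 4 paths.
Direct stake: 5% = 5%.
Via Juniper: 100% × 50% = 50%.
Via Marlow: 32% × 45% = 14.4%.
Via Juniper → Marlow: 100% × 18% × 45% = 8.1%.
Total: 5% + 50% + 14.4% + 8.1% = 77.5%.
Rounded: 77.50%.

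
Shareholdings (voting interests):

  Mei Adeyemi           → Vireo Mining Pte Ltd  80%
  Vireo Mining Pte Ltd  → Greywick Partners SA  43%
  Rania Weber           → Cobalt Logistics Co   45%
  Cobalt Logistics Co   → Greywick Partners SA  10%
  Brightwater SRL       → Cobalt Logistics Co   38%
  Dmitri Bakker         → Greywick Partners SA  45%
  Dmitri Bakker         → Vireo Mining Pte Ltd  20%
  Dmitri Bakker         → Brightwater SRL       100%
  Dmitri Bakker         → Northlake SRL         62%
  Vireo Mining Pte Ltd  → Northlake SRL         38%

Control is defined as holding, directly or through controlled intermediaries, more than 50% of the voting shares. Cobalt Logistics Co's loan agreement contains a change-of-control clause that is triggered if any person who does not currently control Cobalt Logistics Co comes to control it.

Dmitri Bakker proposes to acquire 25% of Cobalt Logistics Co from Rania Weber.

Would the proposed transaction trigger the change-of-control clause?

Yes

The purchase adds only to Dmitri's holdings (Rania's stake shrinks), so Dmitri is the only person who could newly come to control Cobalt.
Dmitri holds 100% of Brightwater, so Dmitri controls Brightwater.
Dmitri holds 62% of Northlake, so Dmitri controls Northlake.
In Cobalt, Dmitri's side holds only 38%, not > 50%.
So before the transaction, Dmitri does not control Cobalt.
After the purchase, Dmitri holds 25% of Cobalt directly, and Rania's stake falls to 20%.
Brightwater and Dmitri together hold 38% + 25% = 63% of Cobalt, so Dmitri controls Cobalt.
Dmitri did not control Cobalt before and does after, so the clause is triggered.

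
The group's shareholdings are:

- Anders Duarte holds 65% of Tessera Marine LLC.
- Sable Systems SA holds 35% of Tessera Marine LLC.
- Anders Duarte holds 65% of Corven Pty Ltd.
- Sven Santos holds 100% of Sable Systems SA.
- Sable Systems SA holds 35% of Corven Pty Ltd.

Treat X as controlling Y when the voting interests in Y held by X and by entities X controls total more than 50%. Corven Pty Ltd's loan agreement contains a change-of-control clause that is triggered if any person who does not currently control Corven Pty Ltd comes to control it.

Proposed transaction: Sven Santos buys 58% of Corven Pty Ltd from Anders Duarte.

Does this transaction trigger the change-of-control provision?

Yes

The purchase adds only to Sven's holdings (Anders's stake shrinks), so Sven is the only person who could newly come to control Corven.
Sven holds 100% of Sable, so Sven controls Sable.
In Corven, Sven's side holds only 35%, not > 50%.
So before the transaction, Sven does not control Corven.
After the purchase, Sven holds 58% of Corven directly, and Anders's stake falls to 7%.
Sable and Sven together hold 35% + 58% = 93% of Corven, so Sven controls Corven.
Sven did not control Corven before and does after, so the clause is triggered.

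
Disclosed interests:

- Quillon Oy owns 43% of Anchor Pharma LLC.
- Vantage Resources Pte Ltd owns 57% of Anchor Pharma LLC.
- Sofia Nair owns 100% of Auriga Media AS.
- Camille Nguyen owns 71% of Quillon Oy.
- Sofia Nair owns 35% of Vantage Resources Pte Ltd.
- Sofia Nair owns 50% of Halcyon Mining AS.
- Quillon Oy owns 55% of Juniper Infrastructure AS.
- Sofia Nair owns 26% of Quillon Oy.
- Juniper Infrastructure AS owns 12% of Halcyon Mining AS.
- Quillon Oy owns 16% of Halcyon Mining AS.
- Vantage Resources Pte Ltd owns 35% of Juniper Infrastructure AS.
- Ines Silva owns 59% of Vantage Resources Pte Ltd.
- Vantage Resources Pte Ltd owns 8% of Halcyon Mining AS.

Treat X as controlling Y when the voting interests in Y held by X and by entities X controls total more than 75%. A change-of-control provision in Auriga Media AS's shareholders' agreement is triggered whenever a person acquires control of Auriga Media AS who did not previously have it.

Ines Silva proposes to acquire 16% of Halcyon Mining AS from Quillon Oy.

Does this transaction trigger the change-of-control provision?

The purchase adds only to Ines's holdings (Quillon's stake shrinks), so Ines is the only person who could newly come to control Auriga.
Ines's largest direct stake is 59% in Vantage, which does not meet the threshold, so Ines controls no company.
Neither Ines nor any entity Ines controls holds any voting interest in Auriga.
So before the transaction, Ines does not control Auriga.
After the purchase, Ines holds 16% of Halcyon directly, and Quillon's stake falls to 0%.
Ines's side now holds 16% of Halcyon, not > 75%, so Ines still does not control Halcyon.
After the transaction, neither Ines nor any entity Ines controls holds a voting interest in Auriga, so Ines still does not control it.
No new person acquires control, so the clause is not triggered.

No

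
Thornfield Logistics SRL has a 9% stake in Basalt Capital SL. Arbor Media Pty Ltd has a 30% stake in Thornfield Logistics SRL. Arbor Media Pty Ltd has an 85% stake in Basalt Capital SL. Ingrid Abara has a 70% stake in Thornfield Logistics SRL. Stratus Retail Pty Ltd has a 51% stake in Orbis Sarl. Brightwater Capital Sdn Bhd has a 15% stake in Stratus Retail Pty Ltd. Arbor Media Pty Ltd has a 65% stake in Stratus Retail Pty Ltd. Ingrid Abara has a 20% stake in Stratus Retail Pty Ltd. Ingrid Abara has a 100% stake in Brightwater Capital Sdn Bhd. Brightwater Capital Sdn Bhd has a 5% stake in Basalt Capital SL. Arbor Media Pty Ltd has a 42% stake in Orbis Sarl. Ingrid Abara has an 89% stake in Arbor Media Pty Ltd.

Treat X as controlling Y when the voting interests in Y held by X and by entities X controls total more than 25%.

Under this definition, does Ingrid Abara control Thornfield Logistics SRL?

Yes

Ingrid holds 89% of Arbor, so Ingrid controls Arbor.
Arbor and Ingrid together hold 30% + 70% = 100% of Thornfield, so Ingrid controls Thornfield.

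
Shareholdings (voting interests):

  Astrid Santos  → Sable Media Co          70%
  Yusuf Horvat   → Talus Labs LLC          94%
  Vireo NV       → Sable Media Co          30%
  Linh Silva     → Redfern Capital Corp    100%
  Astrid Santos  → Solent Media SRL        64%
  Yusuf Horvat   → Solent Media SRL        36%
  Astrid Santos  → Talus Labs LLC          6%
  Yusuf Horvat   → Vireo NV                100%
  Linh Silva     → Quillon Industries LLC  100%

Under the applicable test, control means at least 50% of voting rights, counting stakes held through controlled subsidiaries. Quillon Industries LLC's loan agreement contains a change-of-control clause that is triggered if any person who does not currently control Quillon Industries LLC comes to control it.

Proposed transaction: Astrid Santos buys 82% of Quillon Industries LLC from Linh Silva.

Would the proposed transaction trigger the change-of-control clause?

Yes

The purchase adds only to Astrid's holdings (Linh's stake shrinks), so Astrid is the only person who could newly come to control Quillon.
Astrid holds 64% of Solent, so Astrid controls Solent.
Astrid holds 70% of Sable, so Astrid controls Sable.
Neither Astrid nor any entity Astrid controls holds any voting interest in Quillon.
So before the transaction, Astrid does not control Quillon.
After the purchase, Astrid holds 82% of Quillon directly, and Linh's stake falls to 18%.
Astrid holds 82% of Quillon, so Astrid controls Quillon.
Astrid did not control Quillon before and does after, so the clause is triggered.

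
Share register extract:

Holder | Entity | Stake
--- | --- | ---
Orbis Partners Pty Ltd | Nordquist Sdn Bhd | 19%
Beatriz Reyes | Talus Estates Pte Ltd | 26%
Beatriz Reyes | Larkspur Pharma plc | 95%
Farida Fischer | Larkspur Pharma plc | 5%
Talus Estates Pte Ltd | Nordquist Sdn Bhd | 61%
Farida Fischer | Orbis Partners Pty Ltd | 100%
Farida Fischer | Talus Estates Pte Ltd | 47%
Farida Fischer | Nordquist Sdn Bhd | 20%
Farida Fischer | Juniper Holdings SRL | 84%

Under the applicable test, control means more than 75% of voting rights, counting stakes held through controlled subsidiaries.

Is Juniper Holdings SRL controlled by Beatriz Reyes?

Beatriz holds 95% of Larkspur, so Beatriz controls Larkspur.
Neither Beatriz nor any entity Beatriz controls holds any voting interest in Juniper.
So Beatriz does not control Juniper.

No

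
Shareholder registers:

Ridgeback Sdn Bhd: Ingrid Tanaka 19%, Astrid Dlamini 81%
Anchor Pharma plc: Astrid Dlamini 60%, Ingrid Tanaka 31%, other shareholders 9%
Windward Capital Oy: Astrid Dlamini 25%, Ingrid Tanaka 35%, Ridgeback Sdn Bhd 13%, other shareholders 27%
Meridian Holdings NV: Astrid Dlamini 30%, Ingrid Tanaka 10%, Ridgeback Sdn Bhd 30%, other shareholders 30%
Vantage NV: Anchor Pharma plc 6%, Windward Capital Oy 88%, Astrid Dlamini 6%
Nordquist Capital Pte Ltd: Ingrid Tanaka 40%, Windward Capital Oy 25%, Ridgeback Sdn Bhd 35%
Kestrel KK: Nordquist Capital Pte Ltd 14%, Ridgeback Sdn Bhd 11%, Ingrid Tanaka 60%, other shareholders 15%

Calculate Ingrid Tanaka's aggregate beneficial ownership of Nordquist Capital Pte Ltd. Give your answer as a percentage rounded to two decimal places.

Ingrid reaches Nordquist along 4 paths.
Direct stake: 40% = 40%.
Via Windward: 35% × 25% = 8.75%.
Via Ridgeback → Windward: 19% × 13% × 25% = 0.6175%.
Via Ridgeback: 19% × 35% = 6.65%.
Total: 40% + 8.75% + 0.6175% + 6.65% = 56.0175%.
Rounded: 56.02%.

56.02%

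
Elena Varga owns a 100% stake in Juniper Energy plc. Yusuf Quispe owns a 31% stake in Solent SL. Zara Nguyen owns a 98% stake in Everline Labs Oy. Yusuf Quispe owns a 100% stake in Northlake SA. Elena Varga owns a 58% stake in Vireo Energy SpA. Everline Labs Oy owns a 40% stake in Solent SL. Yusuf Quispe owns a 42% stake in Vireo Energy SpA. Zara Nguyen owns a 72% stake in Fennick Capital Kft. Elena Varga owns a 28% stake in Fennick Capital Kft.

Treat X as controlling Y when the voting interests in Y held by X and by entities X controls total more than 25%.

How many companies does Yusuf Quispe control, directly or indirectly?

3

Yusuf holds 42% of Vireo, so Yusuf controls Vireo.
Yusuf holds 100% of Northlake, so Yusuf controls Northlake.
Yusuf holds 31% of Solent, so Yusuf controls Solent.
No other company's threshold is met.
Yusuf controls 3 companies.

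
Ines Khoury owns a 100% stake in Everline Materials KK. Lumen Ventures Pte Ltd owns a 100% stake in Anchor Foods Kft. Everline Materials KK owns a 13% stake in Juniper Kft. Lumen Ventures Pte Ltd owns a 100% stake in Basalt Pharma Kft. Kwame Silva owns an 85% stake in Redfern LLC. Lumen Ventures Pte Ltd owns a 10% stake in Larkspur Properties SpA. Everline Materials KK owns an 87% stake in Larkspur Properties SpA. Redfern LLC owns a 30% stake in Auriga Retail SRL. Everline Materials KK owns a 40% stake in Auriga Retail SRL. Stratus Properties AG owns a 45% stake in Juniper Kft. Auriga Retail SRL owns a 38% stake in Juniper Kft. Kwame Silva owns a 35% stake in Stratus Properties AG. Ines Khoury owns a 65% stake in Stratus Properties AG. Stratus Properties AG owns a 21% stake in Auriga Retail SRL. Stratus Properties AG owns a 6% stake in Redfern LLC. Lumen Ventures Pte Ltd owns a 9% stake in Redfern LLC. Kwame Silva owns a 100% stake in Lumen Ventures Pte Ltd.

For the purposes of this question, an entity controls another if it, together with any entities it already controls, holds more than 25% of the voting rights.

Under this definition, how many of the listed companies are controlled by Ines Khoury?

Ines holds 65% of Stratus, so Ines controls Stratus.
Ines holds 100% of Everline, so Ines controls Everline.
Stratus and Everline together hold 21% + 40% = 61% of Auriga, so Ines controls Auriga.
Everline holds 87% of Larkspur, so Ines controls Larkspur.
Auriga and Stratus and Everline together hold 38% + 45% + 13% = 96% of Juniper, so Ines controls Juniper.
No other company's threshold is met.
Ines controls 5 companies.

5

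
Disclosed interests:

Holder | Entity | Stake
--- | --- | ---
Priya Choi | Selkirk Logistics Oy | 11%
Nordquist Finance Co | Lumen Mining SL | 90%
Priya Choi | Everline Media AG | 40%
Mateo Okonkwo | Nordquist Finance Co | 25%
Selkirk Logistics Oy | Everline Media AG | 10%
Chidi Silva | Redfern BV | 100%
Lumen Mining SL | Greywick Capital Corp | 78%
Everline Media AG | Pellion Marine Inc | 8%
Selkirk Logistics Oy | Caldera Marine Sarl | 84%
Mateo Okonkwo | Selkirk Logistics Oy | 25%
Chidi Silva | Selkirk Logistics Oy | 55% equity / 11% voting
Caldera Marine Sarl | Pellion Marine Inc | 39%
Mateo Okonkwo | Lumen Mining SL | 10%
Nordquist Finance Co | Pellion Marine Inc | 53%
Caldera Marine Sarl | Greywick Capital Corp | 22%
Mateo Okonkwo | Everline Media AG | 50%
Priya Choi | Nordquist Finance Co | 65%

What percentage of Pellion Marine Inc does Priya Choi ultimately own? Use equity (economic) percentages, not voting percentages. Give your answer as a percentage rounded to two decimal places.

41.34%

Priya reaches Pellion along 4 paths.
Via Selkirk → Caldera: 11% × 84% × 39% = 3.6036%.
Via Nordquist: 65% × 53% = 34.45%.
Via Selkirk → Everline: 11% × 10% × 8% = 0.088%.
Via Everline: 40% × 8% = 3.2%.
Total: 3.6036% + 34.45% + 0.088% + 3.2% = 41.3416%.
Rounded: 41.34%.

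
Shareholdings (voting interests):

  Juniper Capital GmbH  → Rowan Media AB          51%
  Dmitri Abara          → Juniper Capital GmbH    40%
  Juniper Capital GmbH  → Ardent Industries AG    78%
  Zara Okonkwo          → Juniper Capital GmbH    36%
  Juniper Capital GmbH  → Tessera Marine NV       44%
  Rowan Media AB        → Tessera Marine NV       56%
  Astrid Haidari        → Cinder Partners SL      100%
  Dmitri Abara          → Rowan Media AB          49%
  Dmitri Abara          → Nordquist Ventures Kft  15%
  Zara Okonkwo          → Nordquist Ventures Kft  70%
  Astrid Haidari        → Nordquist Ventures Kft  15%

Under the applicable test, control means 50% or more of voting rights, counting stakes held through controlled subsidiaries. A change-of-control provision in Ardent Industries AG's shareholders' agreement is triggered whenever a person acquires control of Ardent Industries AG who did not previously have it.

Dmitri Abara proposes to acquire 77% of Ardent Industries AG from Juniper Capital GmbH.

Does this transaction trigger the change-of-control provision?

Yes

The purchase adds only to Dmitri's holdings (Juniper's stake shrinks), so Dmitri is the only person who could newly come to control Ardent.
Dmitri's largest direct stake is 49% in Rowan, which does not meet the threshold, so Dmitri controls no company.
Neither Dmitri nor any entity Dmitri controls holds any voting interest in Ardent.
So before the transaction, Dmitri does not control Ardent.
After the purchase, Dmitri holds 77% of Ardent directly, and Juniper's stake falls to 1%.
Dmitri holds 77% of Ardent, so Dmitri controls Ardent.
Dmitri did not control Ardent before and does after, so the clause is triggered.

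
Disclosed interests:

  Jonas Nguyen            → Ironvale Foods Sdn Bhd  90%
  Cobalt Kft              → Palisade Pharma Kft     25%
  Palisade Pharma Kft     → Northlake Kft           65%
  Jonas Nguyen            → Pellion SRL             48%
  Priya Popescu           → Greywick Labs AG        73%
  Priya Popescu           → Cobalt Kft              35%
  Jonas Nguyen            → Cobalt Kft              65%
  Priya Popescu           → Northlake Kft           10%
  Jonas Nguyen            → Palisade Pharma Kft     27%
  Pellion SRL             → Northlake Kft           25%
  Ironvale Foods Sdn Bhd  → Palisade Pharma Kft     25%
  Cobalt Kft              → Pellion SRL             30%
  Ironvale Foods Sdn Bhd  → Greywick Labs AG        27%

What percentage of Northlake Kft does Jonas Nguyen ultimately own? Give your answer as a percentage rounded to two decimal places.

59.61%

Jonas reaches Northlake along 5 paths.
Via Cobalt → Palisade: 65% × 25% × 65% = 10.5625%.
Via Palisade: 27% × 65% = 17.55%.
Via Ironvale → Palisade: 90% × 25% × 65% = 14.625%.
Via Pellion: 48% × 25% = 12%.
Via Cobalt → Pellion: 65% × 30% × 25% = 4.875%.
Total: 10.5625% + 17.55% + 14.625% + 12% + 4.875% = 59.6125%.
Rounded: 59.61%.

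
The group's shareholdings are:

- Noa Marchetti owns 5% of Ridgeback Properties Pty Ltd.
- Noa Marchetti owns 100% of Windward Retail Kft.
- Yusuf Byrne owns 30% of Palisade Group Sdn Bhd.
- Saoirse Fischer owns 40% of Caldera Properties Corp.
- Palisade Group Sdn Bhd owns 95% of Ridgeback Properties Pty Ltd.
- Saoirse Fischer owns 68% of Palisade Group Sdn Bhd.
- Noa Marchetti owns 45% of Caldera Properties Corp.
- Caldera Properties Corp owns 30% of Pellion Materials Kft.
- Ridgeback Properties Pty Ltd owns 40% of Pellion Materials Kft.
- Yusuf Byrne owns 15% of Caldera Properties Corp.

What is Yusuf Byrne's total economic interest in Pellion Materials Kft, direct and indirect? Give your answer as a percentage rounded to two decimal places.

15.90%

Yusuf reaches Pellion along 2 paths.
Via Caldera: 15% × 30% = 4.5%.
Via Palisade → Ridgeback: 30% × 95% × 40% = 11.4%.
Total: 4.5% + 11.4% = 15.9%.
Rounded: 15.90%.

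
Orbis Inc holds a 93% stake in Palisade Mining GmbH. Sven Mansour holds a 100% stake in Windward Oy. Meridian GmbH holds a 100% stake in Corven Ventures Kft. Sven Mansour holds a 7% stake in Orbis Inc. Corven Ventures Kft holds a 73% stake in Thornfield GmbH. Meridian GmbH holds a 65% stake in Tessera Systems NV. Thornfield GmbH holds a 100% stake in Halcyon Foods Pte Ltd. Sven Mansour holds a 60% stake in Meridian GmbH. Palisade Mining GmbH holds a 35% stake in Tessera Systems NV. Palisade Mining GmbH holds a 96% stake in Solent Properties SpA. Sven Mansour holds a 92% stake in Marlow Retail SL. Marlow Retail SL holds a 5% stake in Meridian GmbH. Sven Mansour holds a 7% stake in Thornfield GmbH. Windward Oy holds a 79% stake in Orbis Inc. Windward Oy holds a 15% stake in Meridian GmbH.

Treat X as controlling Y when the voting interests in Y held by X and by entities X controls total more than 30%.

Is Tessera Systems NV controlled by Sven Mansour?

Yes

Sven holds 92% of Marlow, so Sven controls Marlow.
Sven holds 100% of Windward, so Sven controls Windward.
Windward and Sven and Marlow together hold 15% + 60% + 5% = 80% of Meridian, so Sven controls Meridian.
Windward and Sven together hold 79% + 7% = 86% of Orbis, so Sven controls Orbis.
Orbis holds 93% of Palisade, so Sven controls Palisade.
Meridian and Palisade together hold 65% + 35% = 100% of Tessera, so Sven controls Tessera.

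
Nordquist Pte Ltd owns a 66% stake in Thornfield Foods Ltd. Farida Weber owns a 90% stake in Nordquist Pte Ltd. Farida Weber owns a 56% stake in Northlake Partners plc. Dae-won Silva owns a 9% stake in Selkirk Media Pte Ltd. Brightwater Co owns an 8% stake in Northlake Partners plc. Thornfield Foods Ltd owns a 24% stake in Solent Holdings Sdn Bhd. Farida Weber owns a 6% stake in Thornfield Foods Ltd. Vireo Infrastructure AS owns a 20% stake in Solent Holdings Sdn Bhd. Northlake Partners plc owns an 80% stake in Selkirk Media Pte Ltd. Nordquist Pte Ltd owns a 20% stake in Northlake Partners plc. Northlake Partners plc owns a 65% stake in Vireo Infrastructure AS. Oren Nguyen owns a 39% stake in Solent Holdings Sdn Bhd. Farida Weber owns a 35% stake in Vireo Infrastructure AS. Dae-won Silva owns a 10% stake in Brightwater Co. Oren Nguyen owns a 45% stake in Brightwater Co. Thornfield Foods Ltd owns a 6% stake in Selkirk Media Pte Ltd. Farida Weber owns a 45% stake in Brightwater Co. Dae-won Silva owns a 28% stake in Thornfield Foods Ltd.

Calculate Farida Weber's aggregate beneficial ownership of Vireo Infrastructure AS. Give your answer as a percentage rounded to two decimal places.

85.44%

Farida reaches Vireo along 4 paths.
Via Northlake: 56% × 65% = 36.4%.
Via Brightwater → Northlake: 45% × 8% × 65% = 2.34%.
Via Nordquist → Northlake: 90% × 20% × 65% = 11.7%.
Direct stake: 35% = 35%.
Total: 36.4% + 2.34% + 11.7% + 35% = 85.44%.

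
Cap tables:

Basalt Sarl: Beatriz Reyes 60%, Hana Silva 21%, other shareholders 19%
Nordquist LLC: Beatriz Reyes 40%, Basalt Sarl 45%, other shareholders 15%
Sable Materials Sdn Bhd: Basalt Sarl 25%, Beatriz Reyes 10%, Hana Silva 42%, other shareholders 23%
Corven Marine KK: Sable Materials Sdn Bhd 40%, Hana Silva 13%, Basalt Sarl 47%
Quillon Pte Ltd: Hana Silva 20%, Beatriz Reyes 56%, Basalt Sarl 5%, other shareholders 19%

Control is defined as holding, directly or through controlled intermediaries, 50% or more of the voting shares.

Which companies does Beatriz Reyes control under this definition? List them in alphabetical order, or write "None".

Beatriz holds 60% of Basalt, so Beatriz controls Basalt.
Beatriz and Basalt together hold 40% + 45% = 85% of Nordquist, so Beatriz controls Nordquist.
Beatriz and Basalt together hold 56% + 5% = 61% of Quillon, so Beatriz controls Quillon.
No other company's threshold is met.

Basalt Sarl, Nordquist LLC, Quillon Pte Ltd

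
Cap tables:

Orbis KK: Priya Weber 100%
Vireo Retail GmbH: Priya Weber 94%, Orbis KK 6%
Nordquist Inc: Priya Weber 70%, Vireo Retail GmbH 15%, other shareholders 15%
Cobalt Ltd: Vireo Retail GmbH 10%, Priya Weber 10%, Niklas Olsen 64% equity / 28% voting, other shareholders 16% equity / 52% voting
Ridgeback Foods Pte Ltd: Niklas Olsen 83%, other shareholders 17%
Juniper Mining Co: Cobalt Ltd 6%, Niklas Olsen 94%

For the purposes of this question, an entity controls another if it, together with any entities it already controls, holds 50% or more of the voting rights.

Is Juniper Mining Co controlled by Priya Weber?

Priya holds 100% of Orbis, so Priya controls Orbis.
Priya and Orbis together hold 94% + 6% = 100% of Vireo, so Priya controls Vireo.
Priya and Vireo together hold 70% + 15% = 85% of Nordquist, so Priya controls Nordquist.
Neither Priya nor any entity Priya controls holds any voting interest in Juniper.
So Priya does not control Juniper.

No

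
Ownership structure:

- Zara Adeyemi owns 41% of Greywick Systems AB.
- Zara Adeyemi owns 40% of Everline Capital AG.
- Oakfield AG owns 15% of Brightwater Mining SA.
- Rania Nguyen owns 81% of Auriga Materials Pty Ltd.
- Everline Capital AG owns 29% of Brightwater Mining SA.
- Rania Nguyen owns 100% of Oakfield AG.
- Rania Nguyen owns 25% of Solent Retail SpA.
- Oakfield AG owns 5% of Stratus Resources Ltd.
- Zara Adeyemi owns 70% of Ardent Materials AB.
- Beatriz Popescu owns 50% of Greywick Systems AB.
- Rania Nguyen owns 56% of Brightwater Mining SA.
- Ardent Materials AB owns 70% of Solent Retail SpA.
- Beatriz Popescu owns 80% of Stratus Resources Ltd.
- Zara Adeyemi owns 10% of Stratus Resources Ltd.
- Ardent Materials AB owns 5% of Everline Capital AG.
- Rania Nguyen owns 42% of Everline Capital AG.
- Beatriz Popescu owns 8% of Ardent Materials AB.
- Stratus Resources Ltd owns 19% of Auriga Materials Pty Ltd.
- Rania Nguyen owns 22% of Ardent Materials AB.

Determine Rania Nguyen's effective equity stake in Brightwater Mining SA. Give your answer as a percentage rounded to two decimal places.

83.50%

Rania reaches Brightwater along 4 paths.
Via Everline: 42% × 29% = 12.18%.
Via Ardent → Everline: 22% × 5% × 29% = 0.319%.
Direct stake: 56% = 56%.
Via Oakfield: 100% × 15% = 15%.
Total: 12.18% + 0.319% + 56% + 15% = 83.499%.
Rounded: 83.50%.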